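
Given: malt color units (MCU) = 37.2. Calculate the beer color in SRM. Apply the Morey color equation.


SRM = 1.4922 · MCU^0.6859
SRM = 1.4922 · 37.2^0.6859

17.8264 SRM


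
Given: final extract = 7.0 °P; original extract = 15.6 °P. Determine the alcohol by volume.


SG = 259/(259 − P);  ABV = (OG − FG)·131.25
OG = 259/(259 − 15.6) = 1.0641
FG = 259/(259 − 7.0) = 1.0278
ABV = (1.0641 − 1.0278)·131.25

4.7662 % ABV


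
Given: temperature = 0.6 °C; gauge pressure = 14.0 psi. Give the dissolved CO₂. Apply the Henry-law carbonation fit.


vols = (P + 14.695)·(0.01821 + 0.09011·e^(−0.04·T))
vols = (14.0 + 14.695)·(0.01821 + 0.09011·e^(−0.04·0.6))

3.0469 volumes


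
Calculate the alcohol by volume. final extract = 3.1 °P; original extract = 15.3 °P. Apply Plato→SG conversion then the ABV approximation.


SG = 259/(259 − P);  ABV = (OG − FG)·131.25
OG = 259/(259 − 15.3) = 1.0628
FG = 259/(259 − 3.1) = 1.0121
ABV = (1.0628 − 1.0121)·131.25

6.6502 % ABV


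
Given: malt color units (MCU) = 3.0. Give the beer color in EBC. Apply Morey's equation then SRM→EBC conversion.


SRM = 1.4922·MCU^0.6859;  EBC = SRM·1.97
SRM = 1.4922·3.0^0.6859 = 3.1702
EBC = 3.1702·1.97

6.2453 EBC


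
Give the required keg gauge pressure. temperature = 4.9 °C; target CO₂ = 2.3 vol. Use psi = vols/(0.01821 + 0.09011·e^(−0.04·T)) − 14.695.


psi = 2.3/(0.01821 + 0.09011·e^(−0.04·4.9)) − 14.695

10.2287 psi


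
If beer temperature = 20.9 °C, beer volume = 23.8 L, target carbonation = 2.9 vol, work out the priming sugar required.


residual = 14.695·(0.01821 + 0.09011·e^(−0.04·T));  sugar = (target − residual)·4.0·V
residual = 14.695·(0.01821 + 0.09011·e^(−0.04·20.9)) = 0.8415
sugar = (2.9 − 0.8415)·4.0·23.8

195.9650 g


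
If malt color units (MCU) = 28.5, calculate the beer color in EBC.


SRM = 1.4922·MCU^0.6859;  EBC = SRM·1.97
SRM = 1.4922·28.5^0.6859 = 14.8493
EBC = 14.8493·1.97

29.2531 EBC


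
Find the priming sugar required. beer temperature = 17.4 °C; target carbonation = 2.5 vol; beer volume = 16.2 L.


residual = 14.695·(0.01821 + 0.09011·e^(−0.04·T));  sugar = (target − residual)·4.0·V
residual = 14.695·(0.01821 + 0.09011·e^(−0.04·17.4)) = 0.9278
sugar = (2.5 − 0.9278)·4.0·16.2

101.8790 g


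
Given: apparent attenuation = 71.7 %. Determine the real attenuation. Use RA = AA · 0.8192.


RA = 71.7 · 0.8192

58.7366 %


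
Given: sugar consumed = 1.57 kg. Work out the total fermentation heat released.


Q = m_sugar · 590 kJ/kg
Q = 1.57 · 590

926.3000 kJ


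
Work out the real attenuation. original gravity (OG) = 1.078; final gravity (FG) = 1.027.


AA = (OG−FG)/(OG−1)·100;  RA = AA·0.8192
AA = (1.078 − 1.027)/(1.078 − 1)·100 = 65.3846
RA = 65.3846·0.8192

53.5631 %


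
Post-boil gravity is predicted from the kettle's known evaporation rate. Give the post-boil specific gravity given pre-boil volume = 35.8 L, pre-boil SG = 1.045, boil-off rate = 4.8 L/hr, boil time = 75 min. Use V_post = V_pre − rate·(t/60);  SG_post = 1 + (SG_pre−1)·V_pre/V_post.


V_post = 35.8 − 4.8·(75/60) = 29.8000
SG_post = 1 + (1.045 − 1)·35.8/29.8000

1.0541


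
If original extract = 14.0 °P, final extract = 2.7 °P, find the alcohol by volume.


SG = 259/(259 − P);  ABV = (OG − FG)·131.25
OG = 259/(259 − 14.0) = 1.0571
FG = 259/(259 − 2.7) = 1.0105
ABV = (1.0571 − 1.0105)·131.25

6.1173 % ABV


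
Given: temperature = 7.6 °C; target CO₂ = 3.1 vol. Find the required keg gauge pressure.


psi = vols/(0.01821 + 0.09011·e^(−0.04·T)) − 14.695
psi = 3.1/(0.01821 + 0.09011·e^(−0.04·7.6)) − 14.695

21.9054 psi


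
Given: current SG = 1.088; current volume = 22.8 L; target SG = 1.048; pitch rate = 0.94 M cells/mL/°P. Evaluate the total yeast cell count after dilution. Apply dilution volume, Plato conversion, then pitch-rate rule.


V_w = V·((SG_c−1)/(SG_t−1)−1);  °P = 259 − 259/SG_t;  cells = rate·(V+V_w)·°P
V_w = 22.8·((1.088−1)/(1.048−1)−1) = 19.0000
V_final = 22.8 + 19.0000 = 41.8000
°P = 259 − 259/1.048 = 11.8626
cells = 0.94·41.8000·11.8626

466.1051 billion cells


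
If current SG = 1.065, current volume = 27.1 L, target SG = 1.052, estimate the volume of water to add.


V_water = V·((SG_curr − 1)/(SG_target − 1) − 1)
V_water = 27.1·((1.065 − 1)/(1.052 − 1) − 1)

6.7750 L


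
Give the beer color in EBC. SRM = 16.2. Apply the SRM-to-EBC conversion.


EBC = SRM · 1.97
EBC = 16.2 · 1.97

31.9140 EBC


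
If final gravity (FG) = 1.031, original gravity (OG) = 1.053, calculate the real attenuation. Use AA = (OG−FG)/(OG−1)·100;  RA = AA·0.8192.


AA = (1.053 − 1.031)/(1.053 − 1)·100 = 41.5094
RA = 41.5094·0.8192

34.0045 %


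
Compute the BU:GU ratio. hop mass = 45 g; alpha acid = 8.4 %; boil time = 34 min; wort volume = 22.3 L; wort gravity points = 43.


U = 1.65·0.000125^(GP/1000)·(1−e^(−0.04t))/4.15;  IBU = (α/100)·m·U·1000/V;  BU:GU = IBU/GP
U = 1.65·0.000125^(43/1000)·(1−e^(−0.04·34))/4.15 = 0.2008
IBU = (8.4/100)·45·0.2008·1000/22.3 = 34.0390
BU:GU = 34.0390/43

0.7916


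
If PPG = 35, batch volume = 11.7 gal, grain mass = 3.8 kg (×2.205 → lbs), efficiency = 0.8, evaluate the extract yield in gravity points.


points = lbs × PPG × eff / vol
lbs = 3.8 × 2.205 = 8.3790
points = 8.3790 × 35 × 0.8 / 11.7

20.0523 points


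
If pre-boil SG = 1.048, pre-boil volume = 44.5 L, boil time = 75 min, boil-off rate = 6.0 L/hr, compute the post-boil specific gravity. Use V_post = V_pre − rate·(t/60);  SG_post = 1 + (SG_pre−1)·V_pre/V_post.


V_post = 44.5 − 6.0·(75/60) = 37.0000
SG_post = 1 + (1.048 − 1)·44.5/37.0000

1.0577


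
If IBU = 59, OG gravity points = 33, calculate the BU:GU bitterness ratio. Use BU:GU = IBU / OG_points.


BU:GU = 59 / 33

1.7879


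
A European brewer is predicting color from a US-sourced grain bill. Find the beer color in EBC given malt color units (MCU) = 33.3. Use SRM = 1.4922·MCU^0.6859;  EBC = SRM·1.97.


SRM = 1.4922·33.3^0.6859 = 16.5223
EBC = 16.5223·1.97

32.5490 EBC


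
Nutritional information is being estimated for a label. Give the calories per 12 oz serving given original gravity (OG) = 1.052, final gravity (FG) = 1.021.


ABW = (OG−FG)·131.25·0.79/FG;  °P = 259 − 259/SG (for OG→OE and FG→AE);  RE = 0.1808·OE + 0.8192·AE;  Cal = (6.9·ABW + 4·(RE−0.1))·FG·3.55
ABW = (1.052 − 1.021)·131.25·0.79/1.021 = 3.1482
OE = 259 − 259/1.052 = 12.8023 °P
AE = 259 − 259/1.021 = 5.3271 °P
RE = 0.1808·12.8023 + 0.8192·5.3271 = 6.6786 °P
Cal = (6.9·3.1482 + 4·(6.6786−0.1))·1.021·3.55

174.1130 kcal


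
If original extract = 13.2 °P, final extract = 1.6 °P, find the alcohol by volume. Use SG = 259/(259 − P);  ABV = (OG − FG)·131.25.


OG = 259/(259 − 13.2) = 1.0537
FG = 259/(259 − 1.6) = 1.0062
ABV = (1.0537 − 1.0062)·131.25

6.2326 % ABV


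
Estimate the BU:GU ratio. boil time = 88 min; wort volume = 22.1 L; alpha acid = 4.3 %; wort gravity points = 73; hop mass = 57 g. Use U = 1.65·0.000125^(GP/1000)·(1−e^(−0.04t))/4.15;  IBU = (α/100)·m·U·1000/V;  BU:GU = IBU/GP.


U = 1.65·0.000125^(73/1000)·(1−e^(−0.04·88))/4.15 = 0.2002
IBU = (4.3/100)·57·0.2002·1000/22.1 = 22.2030
BU:GU = 22.2030/73

0.3042


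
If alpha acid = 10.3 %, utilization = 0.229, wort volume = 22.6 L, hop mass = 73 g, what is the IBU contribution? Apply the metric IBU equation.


IBU = (α/100)·mass·U·1000 / V
IBU = (10.3/100)·73·0.229·1000 / 22.6

76.1881 IBU


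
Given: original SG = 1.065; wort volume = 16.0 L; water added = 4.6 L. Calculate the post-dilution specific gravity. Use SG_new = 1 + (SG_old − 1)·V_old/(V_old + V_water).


pts = (1.065 − 1)·1000·16.0/(16.0 + 4.6) = 50.4854
SG_new = 1 + 50.4854/1000

1.0505


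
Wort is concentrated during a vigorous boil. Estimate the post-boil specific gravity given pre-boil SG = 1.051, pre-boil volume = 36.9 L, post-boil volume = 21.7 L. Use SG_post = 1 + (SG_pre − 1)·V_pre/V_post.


pts_pre = (1.051 − 1)·1000 = 51.0000
pts_post = 51.0000·36.9/21.7 = 86.7235
SG_post = 1 + 86.7235/1000

1.0867


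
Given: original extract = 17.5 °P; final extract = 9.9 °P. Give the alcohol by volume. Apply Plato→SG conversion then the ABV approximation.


SG = 259/(259 − P);  ABV = (OG − FG)·131.25
OG = 259/(259 − 17.5) = 1.0725
FG = 259/(259 − 9.9) = 1.0397
ABV = (1.0725 − 1.0397)·131.25

4.2946 % ABV


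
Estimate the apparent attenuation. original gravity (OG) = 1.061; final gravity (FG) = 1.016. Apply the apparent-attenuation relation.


AA = (OG − FG)/(OG − 1) · 100
AA = (1.061 − 1.016)/(1.061 − 1) · 100

73.7705 %


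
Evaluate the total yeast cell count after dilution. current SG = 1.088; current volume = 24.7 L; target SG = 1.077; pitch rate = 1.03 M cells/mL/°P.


V_w = V·((SG_c−1)/(SG_t−1)−1);  °P = 259 − 259/SG_t;  cells = rate·(V+V_w)·°P
V_w = 24.7·((1.088−1)/(1.077−1)−1) = 3.5286
V_final = 24.7 + 3.5286 = 28.2286
°P = 259 − 259/1.077 = 18.5172
cells = 1.03·28.2286·18.5172

538.3949 billion cells


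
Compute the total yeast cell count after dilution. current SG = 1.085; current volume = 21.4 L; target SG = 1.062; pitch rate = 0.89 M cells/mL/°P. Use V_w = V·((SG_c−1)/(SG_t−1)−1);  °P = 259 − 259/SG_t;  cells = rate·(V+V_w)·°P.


V_w = 21.4·((1.085−1)/(1.062−1)−1) = 7.9387
V_final = 21.4 + 7.9387 = 29.3387
°P = 259 − 259/1.062 = 15.1205
cells = 0.89·29.3387·15.1205

394.8189 billion cells


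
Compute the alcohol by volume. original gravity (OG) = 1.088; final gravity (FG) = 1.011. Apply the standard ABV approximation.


ABV = (OG − FG) · 131.25
ABV = (1.088 − 1.011) · 131.25

10.1063 % ABV


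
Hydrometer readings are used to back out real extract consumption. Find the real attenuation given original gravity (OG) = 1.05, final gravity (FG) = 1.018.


AA = (OG−FG)/(OG−1)·100;  RA = AA·0.8192
AA = (1.05 − 1.018)/(1.05 − 1)·100 = 64.0000
RA = 64.0000·0.8192

52.4288 %


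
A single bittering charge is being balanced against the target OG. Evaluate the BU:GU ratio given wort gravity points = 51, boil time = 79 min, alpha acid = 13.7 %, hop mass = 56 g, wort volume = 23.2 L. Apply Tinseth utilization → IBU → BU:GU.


U = 1.65·0.000125^(GP/1000)·(1−e^(−0.04t))/4.15;  IBU = (α/100)·m·U·1000/V;  BU:GU = IBU/GP
U = 1.65·0.000125^(51/1000)·(1−e^(−0.04·79))/4.15 = 0.2407
IBU = (13.7/100)·56·0.2407·1000/23.2 = 79.6107
BU:GU = 79.6107/51

1.5610


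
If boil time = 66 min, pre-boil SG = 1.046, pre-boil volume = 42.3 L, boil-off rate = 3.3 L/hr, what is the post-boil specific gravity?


V_post = V_pre − rate·(t/60);  SG_post = 1 + (SG_pre−1)·V_pre/V_post
V_post = 42.3 − 3.3·(66/60) = 38.6700
SG_post = 1 + (1.046 − 1)·42.3/38.6700

1.0503


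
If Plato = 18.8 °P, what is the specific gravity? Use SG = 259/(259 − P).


SG = 259/(259 − 18.8)

1.0783


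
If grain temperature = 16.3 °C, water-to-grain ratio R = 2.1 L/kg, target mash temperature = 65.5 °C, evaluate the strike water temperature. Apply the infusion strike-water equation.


T_strike = (0.41/R)·(T_mash − T_grain) + T_mash
T_strike = (0.41/2.1)·(65.5 − 16.3) + 65.5

75.1057 °C


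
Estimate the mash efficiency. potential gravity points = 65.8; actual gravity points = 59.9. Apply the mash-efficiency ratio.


efficiency = actual / potential × 100
efficiency = 59.9 / 65.8 × 100

91.0334 %


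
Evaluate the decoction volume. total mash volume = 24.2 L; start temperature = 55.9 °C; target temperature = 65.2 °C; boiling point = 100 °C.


V_dec = V_total·(T_target − T_start)/(T_boil − T_start)
V_dec = 24.2·(65.2 − 55.9)/(100 − 55.9)

5.1034 L


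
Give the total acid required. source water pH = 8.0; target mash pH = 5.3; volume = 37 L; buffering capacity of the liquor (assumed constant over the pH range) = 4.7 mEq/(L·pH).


acid = buffering capacity · (pH_source − pH_target) · V
acid = 4.7 · (8.0 − 5.3) · 37

469.5300 mEq


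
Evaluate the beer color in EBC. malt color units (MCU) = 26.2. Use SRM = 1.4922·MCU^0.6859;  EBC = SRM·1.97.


SRM = 1.4922·26.2^0.6859 = 14.0165
EBC = 14.0165·1.97

27.6125 EBC


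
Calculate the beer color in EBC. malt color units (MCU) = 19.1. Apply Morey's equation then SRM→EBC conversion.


SRM = 1.4922·MCU^0.6859;  EBC = SRM·1.97
SRM = 1.4922·19.1^0.6859 = 11.2846
EBC = 11.2846·1.97

22.2307 EBC


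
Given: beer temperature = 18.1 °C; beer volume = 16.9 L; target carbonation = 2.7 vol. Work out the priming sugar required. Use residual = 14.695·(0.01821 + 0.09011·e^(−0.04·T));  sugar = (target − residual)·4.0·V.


residual = 14.695·(0.01821 + 0.09011·e^(−0.04·18.1)) = 0.9096
sugar = (2.7 − 0.9096)·4.0·16.9

121.0335 g


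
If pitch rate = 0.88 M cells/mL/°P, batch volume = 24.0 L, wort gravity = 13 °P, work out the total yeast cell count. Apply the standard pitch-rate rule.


cells (billions) = rate · V_L · °P
cells = 0.88 · 24.0 · 13

274.5600 billion cells


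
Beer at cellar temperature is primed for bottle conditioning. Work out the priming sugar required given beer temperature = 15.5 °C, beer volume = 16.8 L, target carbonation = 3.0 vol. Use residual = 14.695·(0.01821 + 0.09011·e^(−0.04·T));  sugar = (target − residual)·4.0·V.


residual = 14.695·(0.01821 + 0.09011·e^(−0.04·15.5)) = 0.9799
sugar = (3.0 − 0.9799)·4.0·16.8

135.7491 g


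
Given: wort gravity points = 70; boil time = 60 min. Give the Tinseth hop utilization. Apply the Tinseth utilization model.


U = 1.65·0.000125^(GP/1000) · (1 − e^(−0.04·t))/4.15
bigness = 1.65·0.000125^(70/1000) = 0.8796
boil_factor = (1 − e^(−0.04·60))/4.15 = 0.2191
U = 0.8796 · 0.2191

0.1927


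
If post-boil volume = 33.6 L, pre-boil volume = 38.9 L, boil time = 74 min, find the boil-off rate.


rate = (V_pre − V_post) / (t_min/60)
rate = (38.9 − 33.6) / (74/60)

4.2973 L/hr


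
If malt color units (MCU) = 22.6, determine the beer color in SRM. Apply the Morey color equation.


SRM = 1.4922 · MCU^0.6859
SRM = 1.4922 · 22.6^0.6859

12.6651 SRM


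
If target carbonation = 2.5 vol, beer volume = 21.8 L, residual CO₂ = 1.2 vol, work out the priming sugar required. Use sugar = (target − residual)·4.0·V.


sugar = (2.5 − 1.2)·4.0·21.8

113.3600 g


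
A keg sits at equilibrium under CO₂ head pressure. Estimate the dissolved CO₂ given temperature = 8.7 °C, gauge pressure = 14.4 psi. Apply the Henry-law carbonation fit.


vols = (P + 14.695)·(0.01821 + 0.09011·e^(−0.04·T))
vols = (14.4 + 14.695)·(0.01821 + 0.09011·e^(−0.04·8.7))

2.3810 volumes


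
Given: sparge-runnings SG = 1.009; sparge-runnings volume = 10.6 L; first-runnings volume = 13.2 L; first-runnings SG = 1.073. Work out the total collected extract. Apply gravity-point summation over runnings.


total = Σ (SG_i − 1)·1000·V_i
first = (1.073 − 1)·1000·13.2 = 963.6000
sparge = (1.009 − 1)·1000·10.6 = 95.4000
total = 963.6000 + 95.4000

1059.0000 gravity·L


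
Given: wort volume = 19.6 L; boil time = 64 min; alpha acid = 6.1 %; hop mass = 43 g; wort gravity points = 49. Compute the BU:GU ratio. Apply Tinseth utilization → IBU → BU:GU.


U = 1.65·0.000125^(GP/1000)·(1−e^(−0.04t))/4.15;  IBU = (α/100)·m·U·1000/V;  BU:GU = IBU/GP
U = 1.65·0.000125^(49/1000)·(1−e^(−0.04·64))/4.15 = 0.2362
IBU = (6.1/100)·43·0.2362·1000/19.6 = 31.6071
BU:GU = 31.6071/49

0.6450


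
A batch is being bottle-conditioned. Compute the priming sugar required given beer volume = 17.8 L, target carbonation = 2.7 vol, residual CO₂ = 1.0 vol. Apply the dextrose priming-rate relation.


sugar = (target − residual)·4.0·V
sugar = (2.7 − 1.0)·4.0·17.8

121.0400 g


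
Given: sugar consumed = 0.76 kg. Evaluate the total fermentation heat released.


Q = m_sugar · 590 kJ/kg
Q = 0.76 · 590

448.4000 kJ


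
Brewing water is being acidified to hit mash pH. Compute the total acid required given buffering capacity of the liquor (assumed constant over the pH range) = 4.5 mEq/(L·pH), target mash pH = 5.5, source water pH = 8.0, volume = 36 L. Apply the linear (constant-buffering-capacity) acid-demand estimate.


acid = buffering capacity · (pH_source − pH_target) · V
acid = 4.5 · (8.0 − 5.5) · 36

405.0000 mEq


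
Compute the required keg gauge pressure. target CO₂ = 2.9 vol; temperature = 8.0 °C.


psi = vols/(0.01821 + 0.09011·e^(−0.04·T)) − 14.695
psi = 2.9/(0.01821 + 0.09011·e^(−0.04·8.0)) − 14.695

19.9760 psi


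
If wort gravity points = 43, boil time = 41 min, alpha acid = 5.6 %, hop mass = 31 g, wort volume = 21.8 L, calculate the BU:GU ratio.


U = 1.65·0.000125^(GP/1000)·(1−e^(−0.04t))/4.15;  IBU = (α/100)·m·U·1000/V;  BU:GU = IBU/GP
U = 1.65·0.000125^(43/1000)·(1−e^(−0.04·41))/4.15 = 0.2177
IBU = (5.6/100)·31·0.2177·1000/21.8 = 17.3397
BU:GU = 17.3397/43

0.4032


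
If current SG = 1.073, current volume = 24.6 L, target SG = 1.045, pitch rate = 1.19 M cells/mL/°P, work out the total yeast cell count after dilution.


V_w = V·((SG_c−1)/(SG_t−1)−1);  °P = 259 − 259/SG_t;  cells = rate·(V+V_w)·°P
V_w = 24.6·((1.073−1)/(1.045−1)−1) = 15.3067
V_final = 24.6 + 15.3067 = 39.9067
°P = 259 − 259/1.045 = 11.1531
cells = 1.19·39.9067·11.1531

529.6493 billion cells


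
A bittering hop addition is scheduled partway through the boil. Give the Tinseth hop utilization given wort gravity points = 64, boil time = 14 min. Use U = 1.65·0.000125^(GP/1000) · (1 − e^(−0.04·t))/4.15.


bigness = 1.65·0.000125^(64/1000) = 0.9283
boil_factor = (1 − e^(−0.04·14))/4.15 = 0.1033
U = 0.9283 · 0.1033

0.0959


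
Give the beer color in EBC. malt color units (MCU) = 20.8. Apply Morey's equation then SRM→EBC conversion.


SRM = 1.4922·MCU^0.6859;  EBC = SRM·1.97
SRM = 1.4922·20.8^0.6859 = 11.9643
EBC = 11.9643·1.97

23.5696 EBC


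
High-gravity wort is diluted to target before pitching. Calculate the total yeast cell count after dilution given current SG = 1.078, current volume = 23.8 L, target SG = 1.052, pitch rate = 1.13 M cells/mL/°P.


V_w = V·((SG_c−1)/(SG_t−1)−1);  °P = 259 − 259/SG_t;  cells = rate·(V+V_w)·°P
V_w = 23.8·((1.078−1)/(1.052−1)−1) = 11.9000
V_final = 23.8 + 11.9000 = 35.7000
°P = 259 − 259/1.052 = 12.8023
cells = 1.13·35.7000·12.8023

516.4568 billion cells


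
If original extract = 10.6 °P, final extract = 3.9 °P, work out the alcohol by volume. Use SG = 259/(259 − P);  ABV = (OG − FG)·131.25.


OG = 259/(259 − 10.6) = 1.0427
FG = 259/(259 − 3.9) = 1.0153
ABV = (1.0427 − 1.0153)·131.25

3.5943 % ABV


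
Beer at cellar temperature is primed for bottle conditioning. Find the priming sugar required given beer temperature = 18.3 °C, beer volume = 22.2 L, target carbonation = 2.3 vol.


residual = 14.695·(0.01821 + 0.09011·e^(−0.04·T));  sugar = (target − residual)·4.0·V
residual = 14.695·(0.01821 + 0.09011·e^(−0.04·18.3)) = 0.9044
sugar = (2.3 − 0.9044)·4.0·22.2

123.9250 g


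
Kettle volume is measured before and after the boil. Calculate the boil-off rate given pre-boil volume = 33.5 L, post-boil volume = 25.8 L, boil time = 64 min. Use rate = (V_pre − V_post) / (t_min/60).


rate = (33.5 − 25.8) / (64/60)

7.2187 L/hr


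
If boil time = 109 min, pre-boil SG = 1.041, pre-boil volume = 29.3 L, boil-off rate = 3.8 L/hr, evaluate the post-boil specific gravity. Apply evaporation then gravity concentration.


V_post = V_pre − rate·(t/60);  SG_post = 1 + (SG_pre−1)·V_pre/V_post
V_post = 29.3 − 3.8·(109/60) = 22.3967
SG_post = 1 + (1.041 − 1)·29.3/22.3967

1.0536


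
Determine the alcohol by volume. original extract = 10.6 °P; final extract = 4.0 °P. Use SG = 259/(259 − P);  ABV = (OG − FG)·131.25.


OG = 259/(259 − 10.6) = 1.0427
FG = 259/(259 − 4.0) = 1.0157
ABV = (1.0427 − 1.0157)·131.25

3.5420 % ABV


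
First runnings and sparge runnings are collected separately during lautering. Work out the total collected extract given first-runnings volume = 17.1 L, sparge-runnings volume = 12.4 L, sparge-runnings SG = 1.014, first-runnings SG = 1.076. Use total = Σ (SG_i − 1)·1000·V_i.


first = (1.076 − 1)·1000·17.1 = 1299.6000
sparge = (1.014 − 1)·1000·12.4 = 173.6000
total = 1299.6000 + 173.6000

1473.2000 gravity·L


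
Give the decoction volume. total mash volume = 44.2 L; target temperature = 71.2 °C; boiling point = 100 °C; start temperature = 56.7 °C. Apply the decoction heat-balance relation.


V_dec = V_total·(T_target − T_start)/(T_boil − T_start)
V_dec = 44.2·(71.2 − 56.7)/(100 − 56.7)

14.8014 L


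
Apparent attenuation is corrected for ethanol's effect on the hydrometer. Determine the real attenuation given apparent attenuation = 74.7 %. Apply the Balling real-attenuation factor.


RA = AA · 0.8192
RA = 74.7 · 0.8192

61.1942 %


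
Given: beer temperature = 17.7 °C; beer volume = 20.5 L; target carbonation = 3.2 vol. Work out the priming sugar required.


residual = 14.695·(0.01821 + 0.09011·e^(−0.04·T));  sugar = (target − residual)·4.0·V
residual = 14.695·(0.01821 + 0.09011·e^(−0.04·17.7)) = 0.9199
sugar = (3.2 − 0.9199)·4.0·20.5

186.9667 g


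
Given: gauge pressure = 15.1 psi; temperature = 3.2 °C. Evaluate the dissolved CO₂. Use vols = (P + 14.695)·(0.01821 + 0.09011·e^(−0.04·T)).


vols = (15.1 + 14.695)·(0.01821 + 0.09011·e^(−0.04·3.2))

2.9048 volumes


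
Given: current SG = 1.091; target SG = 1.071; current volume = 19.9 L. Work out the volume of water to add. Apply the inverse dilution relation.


V_water = V·((SG_curr − 1)/(SG_target − 1) − 1)
V_water = 19.9·((1.091 − 1)/(1.071 − 1) − 1)

5.6056 L


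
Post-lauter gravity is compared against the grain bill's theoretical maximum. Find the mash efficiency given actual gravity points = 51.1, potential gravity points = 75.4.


efficiency = actual / potential × 100
efficiency = 51.1 / 75.4 × 100

67.7719 %


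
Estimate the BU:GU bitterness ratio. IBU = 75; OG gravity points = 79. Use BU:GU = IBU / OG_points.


BU:GU = 75 / 79

0.9494


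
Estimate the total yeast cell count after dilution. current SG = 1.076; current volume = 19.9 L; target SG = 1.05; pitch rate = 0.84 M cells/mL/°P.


V_w = V·((SG_c−1)/(SG_t−1)−1);  °P = 259 − 259/SG_t;  cells = rate·(V+V_w)·°P
V_w = 19.9·((1.076−1)/(1.05−1)−1) = 10.3480
V_final = 19.9 + 10.3480 = 30.2480
°P = 259 − 259/1.05 = 12.3333
cells = 0.84·30.2480·12.3333

313.3693 billion cells


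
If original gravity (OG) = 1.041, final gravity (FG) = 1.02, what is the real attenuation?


AA = (OG−FG)/(OG−1)·100;  RA = AA·0.8192
AA = (1.041 − 1.02)/(1.041 − 1)·100 = 51.2195
RA = 51.2195·0.8192

41.9590 %


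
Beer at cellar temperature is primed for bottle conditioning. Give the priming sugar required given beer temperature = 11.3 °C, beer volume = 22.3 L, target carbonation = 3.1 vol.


residual = 14.695·(0.01821 + 0.09011·e^(−0.04·T));  sugar = (target − residual)·4.0·V
residual = 14.695·(0.01821 + 0.09011·e^(−0.04·11.3)) = 1.1102
sugar = (3.1 − 1.1102)·4.0·22.3

177.4871 g


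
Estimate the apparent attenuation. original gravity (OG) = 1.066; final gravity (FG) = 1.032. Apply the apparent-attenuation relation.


AA = (OG − FG)/(OG − 1) · 100
AA = (1.066 − 1.032)/(1.066 − 1) · 100

51.5152 %


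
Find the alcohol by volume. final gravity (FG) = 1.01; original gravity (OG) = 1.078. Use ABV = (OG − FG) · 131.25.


ABV = (1.078 − 1.01) · 131.25

8.9250 % ABV


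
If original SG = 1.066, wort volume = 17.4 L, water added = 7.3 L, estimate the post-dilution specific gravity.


SG_new = 1 + (SG_old − 1)·V_old/(V_old + V_water)
pts = (1.066 − 1)·1000·17.4/(17.4 + 7.3) = 46.4939
SG_new = 1 + 46.4939/1000

1.0465


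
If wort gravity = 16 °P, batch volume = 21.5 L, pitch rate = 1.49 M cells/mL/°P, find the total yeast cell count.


cells (billions) = rate · V_L · °P
cells = 1.49 · 21.5 · 16

512.5600 billion cells


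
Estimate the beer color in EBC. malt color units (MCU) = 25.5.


SRM = 1.4922·MCU^0.6859;  EBC = SRM·1.97
SRM = 1.4922·25.5^0.6859 = 13.7586
EBC = 13.7586·1.97

27.1044 EBC


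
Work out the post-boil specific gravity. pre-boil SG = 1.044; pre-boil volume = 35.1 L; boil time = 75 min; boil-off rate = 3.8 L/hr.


V_post = V_pre − rate·(t/60);  SG_post = 1 + (SG_pre−1)·V_pre/V_post
V_post = 35.1 − 3.8·(75/60) = 30.3500
SG_post = 1 + (1.044 − 1)·35.1/30.3500

1.0509


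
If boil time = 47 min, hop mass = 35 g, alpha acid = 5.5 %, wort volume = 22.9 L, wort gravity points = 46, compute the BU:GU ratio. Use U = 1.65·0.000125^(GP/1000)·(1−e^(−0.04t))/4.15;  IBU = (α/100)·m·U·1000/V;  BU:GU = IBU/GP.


U = 1.65·0.000125^(46/1000)·(1−e^(−0.04·47))/4.15 = 0.2228
IBU = (5.5/100)·35·0.2228·1000/22.9 = 18.7319
BU:GU = 18.7319/46

0.4072


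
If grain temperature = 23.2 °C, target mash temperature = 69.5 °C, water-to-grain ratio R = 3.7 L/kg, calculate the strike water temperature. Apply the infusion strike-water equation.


T_strike = (0.41/R)·(T_mash − T_grain) + T_mash
T_strike = (0.41/3.7)·(69.5 − 23.2) + 69.5

74.6305 °C


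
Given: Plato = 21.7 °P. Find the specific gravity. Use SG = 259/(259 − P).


SG = 259/(259 − 21.7)

1.0914


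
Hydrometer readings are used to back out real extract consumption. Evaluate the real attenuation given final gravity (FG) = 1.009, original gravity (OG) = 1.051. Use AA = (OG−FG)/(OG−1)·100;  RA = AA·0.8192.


AA = (1.051 − 1.009)/(1.051 − 1)·100 = 82.3529
RA = 82.3529·0.8192

67.4635 %


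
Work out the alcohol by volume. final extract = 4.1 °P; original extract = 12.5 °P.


SG = 259/(259 − P);  ABV = (OG − FG)·131.25
OG = 259/(259 − 12.5) = 1.0507
FG = 259/(259 − 4.1) = 1.0161
ABV = (1.0507 − 1.0161)·131.25

4.5446 % ABV


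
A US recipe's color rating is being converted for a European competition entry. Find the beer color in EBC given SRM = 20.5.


EBC = SRM · 1.97
EBC = 20.5 · 1.97

40.3850 EBC


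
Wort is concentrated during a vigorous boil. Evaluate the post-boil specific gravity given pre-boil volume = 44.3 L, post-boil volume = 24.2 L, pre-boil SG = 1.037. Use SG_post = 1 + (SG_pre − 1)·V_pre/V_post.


pts_pre = (1.037 − 1)·1000 = 37.0000
pts_post = 37.0000·44.3/24.2 = 67.7314
SG_post = 1 + 67.7314/1000

1.0677


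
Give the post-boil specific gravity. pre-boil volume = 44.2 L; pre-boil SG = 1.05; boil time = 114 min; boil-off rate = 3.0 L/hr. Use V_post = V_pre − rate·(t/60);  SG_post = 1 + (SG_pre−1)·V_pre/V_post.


V_post = 44.2 − 3.0·(114/60) = 38.5000
SG_post = 1 + (1.05 − 1)·44.2/38.5000

1.0574


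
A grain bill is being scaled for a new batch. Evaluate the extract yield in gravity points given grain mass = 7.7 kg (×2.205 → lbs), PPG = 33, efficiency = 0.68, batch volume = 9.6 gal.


points = lbs × PPG × eff / vol
lbs = 7.7 × 2.205 = 16.9785
points = 16.9785 × 33 × 0.68 / 9.6

39.6872 points


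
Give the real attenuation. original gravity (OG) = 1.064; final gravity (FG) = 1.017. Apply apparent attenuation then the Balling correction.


AA = (OG−FG)/(OG−1)·100;  RA = AA·0.8192
AA = (1.064 − 1.017)/(1.064 − 1)·100 = 73.4375
RA = 73.4375·0.8192

60.1600 %


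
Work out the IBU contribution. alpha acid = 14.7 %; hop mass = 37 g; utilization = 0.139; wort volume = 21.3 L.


IBU = (α/100)·mass·U·1000 / V
IBU = (14.7/100)·37·0.139·1000 / 21.3

35.4939 IBU


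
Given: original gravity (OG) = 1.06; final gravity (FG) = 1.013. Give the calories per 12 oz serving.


ABW = (OG−FG)·131.25·0.79/FG;  °P = 259 − 259/SG (for OG→OE and FG→AE);  RE = 0.1808·OE + 0.8192·AE;  Cal = (6.9·ABW + 4·(RE−0.1))·FG·3.55
ABW = (1.06 − 1.013)·131.25·0.79/1.013 = 4.8108
OE = 259 − 259/1.06 = 14.6604 °P
AE = 259 − 259/1.013 = 3.3238 °P
RE = 0.1808·14.6604 + 0.8192·3.3238 = 5.3734 °P
Cal = (6.9·4.8108 + 4·(5.3734−0.1))·1.013·3.55

195.2282 kcal


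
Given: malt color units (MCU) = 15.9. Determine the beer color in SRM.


SRM = 1.4922 · MCU^0.6859
SRM = 1.4922 · 15.9^0.6859

9.9510 SRM


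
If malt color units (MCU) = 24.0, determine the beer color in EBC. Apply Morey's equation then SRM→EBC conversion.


SRM = 1.4922·MCU^0.6859;  EBC = SRM·1.97
SRM = 1.4922·24.0^0.6859 = 13.1982
EBC = 13.1982·1.97

26.0004 EBC


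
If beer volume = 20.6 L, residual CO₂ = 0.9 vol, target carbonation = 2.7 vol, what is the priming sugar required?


sugar = (target − residual)·4.0·V
sugar = (2.7 − 0.9)·4.0·20.6

148.3200 g


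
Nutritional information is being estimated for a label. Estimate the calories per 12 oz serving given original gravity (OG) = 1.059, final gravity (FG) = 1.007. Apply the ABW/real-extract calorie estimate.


ABW = (OG−FG)·131.25·0.79/FG;  °P = 259 − 259/SG (for OG→OE and FG→AE);  RE = 0.1808·OE + 0.8192·AE;  Cal = (6.9·ABW + 4·(RE−0.1))·FG·3.55
ABW = (1.059 − 1.007)·131.25·0.79/1.007 = 5.3543
OE = 259 − 259/1.059 = 14.4297 °P
AE = 259 − 259/1.007 = 1.8004 °P
RE = 0.1808·14.4297 + 0.8192·1.8004 = 4.0838 °P
Cal = (6.9·5.3543 + 4·(4.0838−0.1))·1.007·3.55

189.0364 kcal


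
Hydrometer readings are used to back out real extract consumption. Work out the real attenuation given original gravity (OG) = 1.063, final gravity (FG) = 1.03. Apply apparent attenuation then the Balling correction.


AA = (OG−FG)/(OG−1)·100;  RA = AA·0.8192
AA = (1.063 − 1.03)/(1.063 − 1)·100 = 52.3810
RA = 52.3810·0.8192

42.9105 %


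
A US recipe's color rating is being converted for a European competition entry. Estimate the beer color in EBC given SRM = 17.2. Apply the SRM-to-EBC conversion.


EBC = SRM · 1.97
EBC = 17.2 · 1.97

33.8840 EBC


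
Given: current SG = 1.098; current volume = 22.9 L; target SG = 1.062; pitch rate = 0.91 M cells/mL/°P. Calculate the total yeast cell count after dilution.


V_w = V·((SG_c−1)/(SG_t−1)−1);  °P = 259 − 259/SG_t;  cells = rate·(V+V_w)·°P
V_w = 22.9·((1.098−1)/(1.062−1)−1) = 13.2968
V_final = 22.9 + 13.2968 = 36.1968
°P = 259 − 259/1.062 = 15.1205
cells = 0.91·36.1968·15.1205

498.0560 billion cells


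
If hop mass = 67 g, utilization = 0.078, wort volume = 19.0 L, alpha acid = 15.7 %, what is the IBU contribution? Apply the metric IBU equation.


IBU = (α/100)·mass·U·1000 / V
IBU = (15.7/100)·67·0.078·1000 / 19.0

43.1833 IBU


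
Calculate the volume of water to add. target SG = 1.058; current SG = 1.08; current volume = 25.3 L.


V_water = V·((SG_curr − 1)/(SG_target − 1) − 1)
V_water = 25.3·((1.08 − 1)/(1.058 − 1) − 1)

9.5966 L


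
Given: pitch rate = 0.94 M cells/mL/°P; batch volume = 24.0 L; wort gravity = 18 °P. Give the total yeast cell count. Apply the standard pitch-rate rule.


cells (billions) = rate · V_L · °P
cells = 0.94 · 24.0 · 18

406.0800 billion cells


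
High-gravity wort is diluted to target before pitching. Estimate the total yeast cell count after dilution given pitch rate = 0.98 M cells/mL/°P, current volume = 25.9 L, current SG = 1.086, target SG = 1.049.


V_w = V·((SG_c−1)/(SG_t−1)−1);  °P = 259 − 259/SG_t;  cells = rate·(V+V_w)·°P
V_w = 25.9·((1.086−1)/(1.049−1)−1) = 19.5571
V_final = 25.9 + 19.5571 = 45.4571
°P = 259 − 259/1.049 = 12.0982
cells = 0.98·45.4571·12.0982

538.9501 billion cells


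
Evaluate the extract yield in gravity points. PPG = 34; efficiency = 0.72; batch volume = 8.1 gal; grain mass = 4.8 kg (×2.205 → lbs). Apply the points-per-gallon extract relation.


points = lbs × PPG × eff / vol
lbs = 4.8 × 2.205 = 10.5840
points = 10.5840 × 34 × 0.72 / 8.1

31.9872 points


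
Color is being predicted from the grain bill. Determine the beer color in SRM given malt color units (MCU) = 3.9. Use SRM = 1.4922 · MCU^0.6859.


SRM = 1.4922 · 3.9^0.6859

3.7952 SRM


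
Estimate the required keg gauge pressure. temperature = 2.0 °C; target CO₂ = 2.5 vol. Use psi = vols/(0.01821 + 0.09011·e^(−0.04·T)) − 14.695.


psi = 2.5/(0.01821 + 0.09011·e^(−0.04·2.0)) − 14.695

9.9618 psi


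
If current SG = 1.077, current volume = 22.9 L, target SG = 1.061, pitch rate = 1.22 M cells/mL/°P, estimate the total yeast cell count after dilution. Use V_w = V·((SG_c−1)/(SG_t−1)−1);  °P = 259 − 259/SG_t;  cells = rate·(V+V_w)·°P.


V_w = 22.9·((1.077−1)/(1.061−1)−1) = 6.0066
V_final = 22.9 + 6.0066 = 28.9066
°P = 259 − 259/1.061 = 14.8907
cells = 1.22·28.9066·14.8907

525.1343 billion cells


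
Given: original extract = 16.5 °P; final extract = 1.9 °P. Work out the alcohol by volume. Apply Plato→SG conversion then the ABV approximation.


SG = 259/(259 − P);  ABV = (OG − FG)·131.25
OG = 259/(259 − 16.5) = 1.0680
FG = 259/(259 − 1.9) = 1.0074
ABV = (1.0680 − 1.0074)·131.25

7.9605 % ABV


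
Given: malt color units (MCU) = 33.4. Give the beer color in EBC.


SRM = 1.4922·MCU^0.6859;  EBC = SRM·1.97
SRM = 1.4922·33.4^0.6859 = 16.5564
EBC = 16.5564·1.97

32.6160 EBC


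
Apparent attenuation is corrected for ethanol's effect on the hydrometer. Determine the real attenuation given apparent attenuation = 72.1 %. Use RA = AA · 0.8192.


RA = 72.1 · 0.8192

59.0643 %


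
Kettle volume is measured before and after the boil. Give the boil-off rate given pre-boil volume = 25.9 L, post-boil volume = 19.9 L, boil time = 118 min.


rate = (V_pre − V_post) / (t_min/60)
rate = (25.9 − 19.9) / (118/60)

3.0508 L/hr


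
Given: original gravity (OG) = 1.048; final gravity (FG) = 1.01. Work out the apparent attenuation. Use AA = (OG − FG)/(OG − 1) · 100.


AA = (1.048 − 1.01)/(1.048 − 1) · 100

79.1667 %


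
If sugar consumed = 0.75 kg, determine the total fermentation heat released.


Q = m_sugar · 590 kJ/kg
Q = 0.75 · 590

442.5000 kJ


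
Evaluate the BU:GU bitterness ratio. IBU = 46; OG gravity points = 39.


BU:GU = IBU / OG_points
BU:GU = 46 / 39

1.1795


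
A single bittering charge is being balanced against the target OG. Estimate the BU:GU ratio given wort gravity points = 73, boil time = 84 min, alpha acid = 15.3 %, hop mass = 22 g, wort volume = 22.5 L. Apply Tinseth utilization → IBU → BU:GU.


U = 1.65·0.000125^(GP/1000)·(1−e^(−0.04t))/4.15;  IBU = (α/100)·m·U·1000/V;  BU:GU = IBU/GP
U = 1.65·0.000125^(73/1000)·(1−e^(−0.04·84))/4.15 = 0.1991
IBU = (15.3/100)·22·0.1991·1000/22.5 = 29.7912
BU:GU = 29.7912/73

0.4081


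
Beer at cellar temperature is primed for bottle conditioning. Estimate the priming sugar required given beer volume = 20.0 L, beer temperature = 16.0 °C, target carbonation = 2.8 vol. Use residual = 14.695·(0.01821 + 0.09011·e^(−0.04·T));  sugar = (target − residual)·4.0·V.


residual = 14.695·(0.01821 + 0.09011·e^(−0.04·16.0)) = 0.9658
sugar = (2.8 − 0.9658)·4.0·20.0

146.7345 g


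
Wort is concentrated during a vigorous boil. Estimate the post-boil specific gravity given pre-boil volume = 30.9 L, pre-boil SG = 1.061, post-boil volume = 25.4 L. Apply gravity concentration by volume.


SG_post = 1 + (SG_pre − 1)·V_pre/V_post
pts_pre = (1.061 − 1)·1000 = 61.0000
pts_post = 61.0000·30.9/25.4 = 74.2087
SG_post = 1 + 74.2087/1000

1.0742


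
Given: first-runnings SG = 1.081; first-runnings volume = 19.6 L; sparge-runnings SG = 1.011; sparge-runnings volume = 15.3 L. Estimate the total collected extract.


total = Σ (SG_i − 1)·1000·V_i
first = (1.081 − 1)·1000·19.6 = 1587.6000
sparge = (1.011 − 1)·1000·15.3 = 168.3000
total = 1587.6000 + 168.3000

1755.9000 gravity·L


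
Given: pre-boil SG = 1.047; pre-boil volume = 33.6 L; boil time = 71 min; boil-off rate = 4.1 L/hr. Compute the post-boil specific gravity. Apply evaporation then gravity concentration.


V_post = V_pre − rate·(t/60);  SG_post = 1 + (SG_pre−1)·V_pre/V_post
V_post = 33.6 − 4.1·(71/60) = 28.7483
SG_post = 1 + (1.047 − 1)·33.6/28.7483

1.0549


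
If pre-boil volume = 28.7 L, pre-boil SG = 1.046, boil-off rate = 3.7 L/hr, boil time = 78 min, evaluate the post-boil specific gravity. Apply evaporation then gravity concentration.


V_post = V_pre − rate·(t/60);  SG_post = 1 + (SG_pre−1)·V_pre/V_post
V_post = 28.7 − 3.7·(78/60) = 23.8900
SG_post = 1 + (1.046 − 1)·28.7/23.8900

1.0553


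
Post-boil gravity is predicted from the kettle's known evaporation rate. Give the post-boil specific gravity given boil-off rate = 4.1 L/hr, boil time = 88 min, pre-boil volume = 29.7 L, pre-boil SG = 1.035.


V_post = V_pre − rate·(t/60);  SG_post = 1 + (SG_pre−1)·V_pre/V_post
V_post = 29.7 − 4.1·(88/60) = 23.6867
SG_post = 1 + (1.035 − 1)·29.7/23.6867

1.0439


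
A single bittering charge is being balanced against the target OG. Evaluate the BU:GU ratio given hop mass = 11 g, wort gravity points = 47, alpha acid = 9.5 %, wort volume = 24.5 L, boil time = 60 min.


U = 1.65·0.000125^(GP/1000)·(1−e^(−0.04t))/4.15;  IBU = (α/100)·m·U·1000/V;  BU:GU = IBU/GP
U = 1.65·0.000125^(47/1000)·(1−e^(−0.04·60))/4.15 = 0.2370
IBU = (9.5/100)·11·0.2370·1000/24.5 = 10.1074
BU:GU = 10.1074/47

0.2151


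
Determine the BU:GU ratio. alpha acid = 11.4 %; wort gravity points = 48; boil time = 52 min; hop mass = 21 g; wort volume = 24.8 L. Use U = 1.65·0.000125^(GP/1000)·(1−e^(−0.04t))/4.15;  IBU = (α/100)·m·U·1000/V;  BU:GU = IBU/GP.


U = 1.65·0.000125^(48/1000)·(1−e^(−0.04·52))/4.15 = 0.2260
IBU = (11.4/100)·21·0.2260·1000/24.8 = 21.8174
BU:GU = 21.8174/48

0.4545


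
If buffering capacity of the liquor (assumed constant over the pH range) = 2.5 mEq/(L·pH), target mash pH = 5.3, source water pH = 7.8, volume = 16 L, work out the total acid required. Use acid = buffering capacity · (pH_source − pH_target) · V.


acid = 2.5 · (7.8 − 5.3) · 16

100.0000 mEq


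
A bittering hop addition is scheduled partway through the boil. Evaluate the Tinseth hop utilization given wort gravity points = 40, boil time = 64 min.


U = 1.65·0.000125^(GP/1000) · (1 − e^(−0.04·t))/4.15
bigness = 1.65·0.000125^(40/1000) = 1.1518
boil_factor = (1 − e^(−0.04·64))/4.15 = 0.2223
U = 1.1518 · 0.2223

0.2561


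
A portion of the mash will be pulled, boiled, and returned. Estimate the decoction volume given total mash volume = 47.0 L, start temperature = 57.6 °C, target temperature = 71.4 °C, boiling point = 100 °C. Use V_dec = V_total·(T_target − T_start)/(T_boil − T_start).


V_dec = 47.0·(71.4 − 57.6)/(100 − 57.6)

15.2972 L


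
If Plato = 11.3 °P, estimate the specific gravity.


SG = 259/(259 − P)
SG = 259/(259 − 11.3)

1.0456


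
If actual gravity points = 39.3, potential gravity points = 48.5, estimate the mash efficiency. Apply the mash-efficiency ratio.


efficiency = actual / potential × 100
efficiency = 39.3 / 48.5 × 100

81.0309 %


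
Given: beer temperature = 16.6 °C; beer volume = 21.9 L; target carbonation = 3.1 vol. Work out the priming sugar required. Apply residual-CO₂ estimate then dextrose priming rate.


residual = 14.695·(0.01821 + 0.09011·e^(−0.04·T));  sugar = (target − residual)·4.0·V
residual = 14.695·(0.01821 + 0.09011·e^(−0.04·16.6)) = 0.9493
sugar = (3.1 − 0.9493)·4.0·21.9

188.4047 g
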